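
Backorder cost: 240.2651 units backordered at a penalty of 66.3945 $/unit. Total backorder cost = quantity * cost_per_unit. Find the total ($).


Total = 240.2651 * 66.3945 = 15952.2812

15952.2812 $


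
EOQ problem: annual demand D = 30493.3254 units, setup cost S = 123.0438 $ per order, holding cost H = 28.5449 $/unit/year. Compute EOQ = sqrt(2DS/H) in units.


2*D*S = 2 * 30493.3254 * 123.0438 = 7504029.2637
2*D*S/H = 262885.1131
EOQ = sqrt(262885.1131) = 512.7232

512.7232 units


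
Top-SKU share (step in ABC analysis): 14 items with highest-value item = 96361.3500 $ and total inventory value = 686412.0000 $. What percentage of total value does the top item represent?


Top item = 96361.3500
Total = 686412.0000
Percentage = 96361.3500 / 686412.0000 * 100 = 14.0384

14.0384%


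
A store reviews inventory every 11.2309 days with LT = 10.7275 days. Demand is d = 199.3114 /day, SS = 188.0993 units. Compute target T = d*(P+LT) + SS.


P + LT = 21.9584
d*(P+LT) = 199.3114 * 21.9584 = 4376.5594
T = 4376.5594 + 188.0993 = 4564.6587

4564.6587 units


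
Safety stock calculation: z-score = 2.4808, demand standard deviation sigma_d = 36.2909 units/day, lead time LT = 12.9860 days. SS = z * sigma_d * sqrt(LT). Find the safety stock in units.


sqrt(LT) = sqrt(12.9860) = 3.6036
SS = 2.4808 * 36.2909 * 3.6036 = 324.4346

324.4346 units


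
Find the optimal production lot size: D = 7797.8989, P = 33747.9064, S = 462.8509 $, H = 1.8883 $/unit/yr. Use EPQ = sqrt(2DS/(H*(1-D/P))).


1 - D/P = 1 - 0.2311 = 0.7689
H*(1-D/P) = 1.4520
2DS = 7218529.0479
EPQ = sqrt(4971495.6475) = 2229.6851

2229.6851 units


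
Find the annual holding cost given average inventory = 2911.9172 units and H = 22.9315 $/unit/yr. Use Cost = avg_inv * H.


Cost = 2911.9172 * 22.9315 = 66774.6293

66774.6293 $/yr


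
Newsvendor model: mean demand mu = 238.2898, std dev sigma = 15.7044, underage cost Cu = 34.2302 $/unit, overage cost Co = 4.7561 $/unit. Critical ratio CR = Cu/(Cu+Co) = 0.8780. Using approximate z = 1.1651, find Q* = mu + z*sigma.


CR = Cu/(Cu+Co) = 34.2302/(34.2302+4.7561) = 0.8780
z = 1.1651
Q* = 238.2898 + 1.1651 * 15.7044 = 256.5870

256.5870 units


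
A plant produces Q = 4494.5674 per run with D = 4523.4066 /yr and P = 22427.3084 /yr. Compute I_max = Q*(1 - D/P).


D/P = 0.2017
1 - D/P = 0.7983
I_max = 4494.5674 * 0.7983 = 3588.0495

3588.0495 units


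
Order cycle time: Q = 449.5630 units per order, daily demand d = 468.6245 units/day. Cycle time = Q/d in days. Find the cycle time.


Cycle = 449.5630 / 468.6245 = 0.9593

0.9593 days


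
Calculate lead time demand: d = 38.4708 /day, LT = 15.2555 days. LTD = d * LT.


LTD = 38.4708 * 15.2555 = 586.8913

586.8913 units


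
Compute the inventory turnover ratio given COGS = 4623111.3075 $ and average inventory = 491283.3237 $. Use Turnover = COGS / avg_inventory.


Turnover = 4623111.3075 / 491283.3237 = 9.4103

9.4103


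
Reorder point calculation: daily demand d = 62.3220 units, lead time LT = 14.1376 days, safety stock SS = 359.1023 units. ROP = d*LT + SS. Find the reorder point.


d*LT = 62.3220 * 14.1376 = 881.0835
ROP = 881.0835 + 359.1023 = 1240.1858

1240.1858 units


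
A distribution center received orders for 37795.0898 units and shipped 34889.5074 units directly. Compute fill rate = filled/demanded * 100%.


FR = 34889.5074 / 37795.0898 * 100 = 92.3123

92.3123%


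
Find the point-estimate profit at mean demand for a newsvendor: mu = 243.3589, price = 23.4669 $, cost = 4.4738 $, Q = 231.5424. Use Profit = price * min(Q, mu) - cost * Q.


Sales at mu = min(231.5424, 243.3589) = 231.5424
Revenue = 23.4669 * 231.5424 = 5433.5823
Total cost = 4.4738 * 231.5424 = 1035.8744
Profit = 5433.5823 - 1035.8744 = 4397.7080

4397.7080 $


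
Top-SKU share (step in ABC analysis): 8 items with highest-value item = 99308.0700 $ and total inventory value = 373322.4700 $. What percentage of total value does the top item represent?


Top item = 99308.0700
Total = 373322.4700
Percentage = 99308.0700 / 373322.4700 * 100 = 26.6011

26.6011%


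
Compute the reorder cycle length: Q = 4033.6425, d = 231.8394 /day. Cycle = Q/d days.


Cycle = 4033.6425 / 231.8394 = 17.3984

17.3984 days


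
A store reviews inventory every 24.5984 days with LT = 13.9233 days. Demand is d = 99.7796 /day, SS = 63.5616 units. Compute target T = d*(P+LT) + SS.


P + LT = 38.5217
d*(P+LT) = 99.7796 * 38.5217 = 3843.6798
T = 3843.6798 + 63.5616 = 3907.2414

3907.2414 units


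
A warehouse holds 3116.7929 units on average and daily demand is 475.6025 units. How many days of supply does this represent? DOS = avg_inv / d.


DOS = 3116.7929 / 475.6025 = 6.5534

6.5534 days


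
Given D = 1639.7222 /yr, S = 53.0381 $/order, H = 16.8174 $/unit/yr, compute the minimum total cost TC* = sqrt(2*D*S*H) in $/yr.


2*D*S*H = 2925142.8782
TC* = sqrt(2925142.8782) = 1710.3049

1710.3049 $/yr


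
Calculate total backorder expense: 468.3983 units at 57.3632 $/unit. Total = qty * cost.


Total = 468.3983 * 57.3632 = 26868.8254

26868.8254 $


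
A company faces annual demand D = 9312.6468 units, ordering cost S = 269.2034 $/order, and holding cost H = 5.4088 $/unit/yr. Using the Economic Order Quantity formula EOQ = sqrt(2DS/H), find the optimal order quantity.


2*D*S = 2 * 9312.6468 * 269.2034 = 5013992.3631
2*D*S/H = 927006.4271
EOQ = sqrt(927006.4271) = 962.8117

962.8117 units


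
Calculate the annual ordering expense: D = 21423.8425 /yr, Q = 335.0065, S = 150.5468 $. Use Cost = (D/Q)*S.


Number of orders = D/Q = 63.9505
Cost = 63.9505 * 150.5468 = 9627.5473

9627.5473 $/yr


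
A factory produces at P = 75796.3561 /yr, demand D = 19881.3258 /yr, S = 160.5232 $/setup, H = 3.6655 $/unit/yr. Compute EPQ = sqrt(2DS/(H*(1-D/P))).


1 - D/P = 1 - 0.2623 = 0.7377
H*(1-D/P) = 2.7040
2DS = 6382828.0753
EPQ = sqrt(2360476.5250) = 1536.3842

1536.3842 units


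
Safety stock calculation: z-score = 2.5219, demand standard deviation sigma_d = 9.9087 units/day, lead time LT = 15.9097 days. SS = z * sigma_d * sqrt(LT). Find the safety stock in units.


sqrt(LT) = sqrt(15.9097) = 3.9887
SS = 2.5219 * 9.9087 * 3.9887 = 99.6725

99.6725 units


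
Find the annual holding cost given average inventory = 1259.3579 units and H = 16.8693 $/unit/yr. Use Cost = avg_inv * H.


Cost = 1259.3579 * 16.8693 = 21244.4862

21244.4862 $/yr


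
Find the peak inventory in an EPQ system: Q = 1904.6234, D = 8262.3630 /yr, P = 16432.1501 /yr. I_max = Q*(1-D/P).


D/P = 0.5028
1 - D/P = 0.4972
I_max = 1904.6234 * 0.4972 = 946.9465

946.9465 units


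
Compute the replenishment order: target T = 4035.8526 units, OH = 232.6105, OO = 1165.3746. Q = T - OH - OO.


Inventory position = OH + OO = 232.6105 + 1165.3746 = 1397.9851
Q = 4035.8526 - 1397.9851 = 2637.8675

2637.8675 units


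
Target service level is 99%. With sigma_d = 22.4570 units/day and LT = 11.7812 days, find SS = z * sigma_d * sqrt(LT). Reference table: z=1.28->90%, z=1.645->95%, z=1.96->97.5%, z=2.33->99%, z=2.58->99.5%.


From the table, SL = 99% corresponds to z = 2.33
sqrt(LT) = sqrt(11.7812) = 3.4324
SS = 2.33 * 22.4570 * 3.4324 = 179.5984

179.5984 units


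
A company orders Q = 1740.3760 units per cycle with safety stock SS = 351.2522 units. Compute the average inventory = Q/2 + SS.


Q/2 = 870.1880
Avg = 870.1880 + 351.2522 = 1221.4402

1221.4402 units


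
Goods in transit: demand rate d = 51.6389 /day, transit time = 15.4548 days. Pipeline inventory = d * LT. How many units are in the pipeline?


Pipeline = 51.6389 * 15.4548 = 798.0689

798.0689 units


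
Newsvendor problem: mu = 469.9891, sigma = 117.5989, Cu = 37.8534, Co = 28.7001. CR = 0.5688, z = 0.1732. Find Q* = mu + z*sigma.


CR = Cu/(Cu+Co) = 37.8534/(37.8534+28.7001) = 0.5688
z = 0.1732
Q* = 469.9891 + 0.1732 * 117.5989 = 490.3572

490.3572 units


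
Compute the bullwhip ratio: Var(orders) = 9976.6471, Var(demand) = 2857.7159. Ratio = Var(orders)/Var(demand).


BW = 9976.6471 / 2857.7159 = 3.4911

3.4911


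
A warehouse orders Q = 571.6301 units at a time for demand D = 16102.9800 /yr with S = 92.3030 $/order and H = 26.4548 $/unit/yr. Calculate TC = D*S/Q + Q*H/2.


Ordering cost = D*S/Q = 2600.2014
Holding cost = Q*H/2 = 7561.1800
TC = 2600.2014 + 7561.1800 = 10161.3813

10161.3813 $/yr


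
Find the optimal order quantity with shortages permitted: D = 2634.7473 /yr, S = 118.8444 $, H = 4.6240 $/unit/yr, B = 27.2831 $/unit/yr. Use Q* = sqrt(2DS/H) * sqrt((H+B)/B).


sqrt(2DS/H) = 368.0145
sqrt((H+B)/B) = 1.0814
Q* = 368.0145 * 1.0814 = 397.9805

397.9805 units


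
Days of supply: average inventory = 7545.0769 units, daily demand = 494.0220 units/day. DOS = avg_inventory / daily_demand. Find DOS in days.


DOS = 7545.0769 / 494.0220 = 15.2728

15.2728 days


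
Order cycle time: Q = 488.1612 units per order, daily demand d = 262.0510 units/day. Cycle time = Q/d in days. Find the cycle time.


Cycle = 488.1612 / 262.0510 = 1.8628

1.8628 days


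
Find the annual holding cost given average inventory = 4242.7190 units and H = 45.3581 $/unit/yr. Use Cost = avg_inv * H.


Cost = 4242.7190 * 45.3581 = 192441.6727

192441.6727 $/yr


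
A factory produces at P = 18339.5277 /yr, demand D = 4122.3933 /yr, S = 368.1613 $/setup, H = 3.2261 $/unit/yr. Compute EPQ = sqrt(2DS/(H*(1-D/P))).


1 - D/P = 1 - 0.2248 = 0.7752
H*(1-D/P) = 2.5009
2DS = 3035411.3529
EPQ = sqrt(1213712.4504) = 1101.6862

1101.6862 units


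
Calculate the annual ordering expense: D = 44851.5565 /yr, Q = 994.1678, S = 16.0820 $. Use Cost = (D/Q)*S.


Number of orders = D/Q = 45.1147
Cost = 45.1147 * 16.0820 = 725.5342

725.5342 $/yr


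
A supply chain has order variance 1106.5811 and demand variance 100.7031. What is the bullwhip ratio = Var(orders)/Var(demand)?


BW = 1106.5811 / 100.7031 = 10.9886

10.9886


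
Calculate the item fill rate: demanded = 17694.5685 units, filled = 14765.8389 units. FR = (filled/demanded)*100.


FR = 14765.8389 / 17694.5685 * 100 = 83.4484

83.4484%


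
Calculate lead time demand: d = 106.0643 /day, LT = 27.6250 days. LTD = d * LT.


LTD = 106.0643 * 27.6250 = 2930.0263

2930.0263 units


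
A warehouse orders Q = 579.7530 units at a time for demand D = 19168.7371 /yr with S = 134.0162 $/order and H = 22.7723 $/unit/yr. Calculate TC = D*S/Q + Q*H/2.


Ordering cost = D*S/Q = 4431.0617
Holding cost = Q*H/2 = 6601.1546
TC = 4431.0617 + 6601.1546 = 11032.2163

11032.2163 $/yr


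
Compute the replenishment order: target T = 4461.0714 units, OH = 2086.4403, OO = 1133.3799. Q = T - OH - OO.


Inventory position = OH + OO = 2086.4403 + 1133.3799 = 3219.8202
Q = 4461.0714 - 3219.8202 = 1241.2512

1241.2512 units


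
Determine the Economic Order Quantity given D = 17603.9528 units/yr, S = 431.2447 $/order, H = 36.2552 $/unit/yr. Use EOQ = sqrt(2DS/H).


2*D*S = 2 * 17603.9528 * 431.2447 = 15183222.6881
2*D*S/H = 418787.4481
EOQ = sqrt(418787.4481) = 647.1379

647.1379 units


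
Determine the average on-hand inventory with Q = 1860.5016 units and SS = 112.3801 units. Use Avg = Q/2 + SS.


Q/2 = 930.2508
Avg = 930.2508 + 112.3801 = 1042.6309

1042.6309 units


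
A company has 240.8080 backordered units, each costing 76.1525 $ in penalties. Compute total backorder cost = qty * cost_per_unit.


Total = 240.8080 * 76.1525 = 18338.1312

18338.1312 $


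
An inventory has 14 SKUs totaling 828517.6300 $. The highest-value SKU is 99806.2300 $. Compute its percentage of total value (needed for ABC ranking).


Top item = 99806.2300
Total = 828517.6300
Percentage = 99806.2300 / 828517.6300 * 100 = 12.0464

12.0464%


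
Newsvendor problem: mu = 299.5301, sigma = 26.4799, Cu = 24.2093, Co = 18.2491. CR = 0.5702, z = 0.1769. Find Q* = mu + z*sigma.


CR = Cu/(Cu+Co) = 24.2093/(24.2093+18.2491) = 0.5702
z = 0.1769
Q* = 299.5301 + 0.1769 * 26.4799 = 304.2144

304.2144 units


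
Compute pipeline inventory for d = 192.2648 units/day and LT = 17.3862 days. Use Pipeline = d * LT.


Pipeline = 192.2648 * 17.3862 = 3342.7543

3342.7543 units


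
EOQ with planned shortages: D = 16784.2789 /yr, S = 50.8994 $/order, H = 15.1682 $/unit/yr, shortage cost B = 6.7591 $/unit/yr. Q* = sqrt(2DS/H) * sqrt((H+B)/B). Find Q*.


sqrt(2DS/H) = 335.6260
sqrt((H+B)/B) = 1.8011
Q* = 335.6260 * 1.8011 = 604.5104

604.5104 units


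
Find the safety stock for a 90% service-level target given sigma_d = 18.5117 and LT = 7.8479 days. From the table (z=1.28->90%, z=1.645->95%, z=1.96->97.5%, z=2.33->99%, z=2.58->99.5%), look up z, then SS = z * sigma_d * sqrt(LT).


From the table, SL = 90% corresponds to z = 1.28
sqrt(LT) = sqrt(7.8479) = 2.8014
SS = 1.28 * 18.5117 * 2.8014 = 66.3794

66.3794 units


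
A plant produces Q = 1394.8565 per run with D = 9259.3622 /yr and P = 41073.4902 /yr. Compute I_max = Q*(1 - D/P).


D/P = 0.2254
1 - D/P = 0.7746
I_max = 1394.8565 * 0.7746 = 1080.4084

1080.4084 units


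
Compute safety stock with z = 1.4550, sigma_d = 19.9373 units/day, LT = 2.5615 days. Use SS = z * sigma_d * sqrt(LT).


sqrt(LT) = sqrt(2.5615) = 1.6005
SS = 1.4550 * 19.9373 * 1.6005 = 46.4276

46.4276 units


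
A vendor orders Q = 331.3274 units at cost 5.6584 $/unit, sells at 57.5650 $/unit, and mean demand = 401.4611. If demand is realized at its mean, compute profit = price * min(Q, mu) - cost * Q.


Sales at mu = min(331.3274, 401.4611) = 331.3274
Revenue = 57.5650 * 331.3274 = 19072.8618
Total cost = 5.6584 * 331.3274 = 1874.7830
Profit = 19072.8618 - 1874.7830 = 17198.0788

17198.0788 $


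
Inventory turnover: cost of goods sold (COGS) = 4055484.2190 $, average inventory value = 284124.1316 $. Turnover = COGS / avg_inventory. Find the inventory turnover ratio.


Turnover = 4055484.2190 / 284124.1316 = 14.2736

14.2736


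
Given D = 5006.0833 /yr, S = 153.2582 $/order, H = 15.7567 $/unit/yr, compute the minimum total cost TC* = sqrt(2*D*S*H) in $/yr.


2*D*S*H = 24177815.2341
TC* = sqrt(24177815.2341) = 4917.0942

4917.0942 $/yr


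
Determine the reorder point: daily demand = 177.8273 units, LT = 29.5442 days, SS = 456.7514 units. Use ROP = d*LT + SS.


d*LT = 177.8273 * 29.5442 = 5253.7653
ROP = 5253.7653 + 456.7514 = 5710.5167

5710.5167 units


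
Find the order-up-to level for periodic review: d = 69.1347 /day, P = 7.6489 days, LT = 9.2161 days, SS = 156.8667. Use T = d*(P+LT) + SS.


P + LT = 16.8650
d*(P+LT) = 69.1347 * 16.8650 = 1165.9567
T = 1165.9567 + 156.8667 = 1322.8234

1322.8234 units


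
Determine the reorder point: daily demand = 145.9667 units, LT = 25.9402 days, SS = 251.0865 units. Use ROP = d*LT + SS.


d*LT = 145.9667 * 25.9402 = 3786.4054
ROP = 3786.4054 + 251.0865 = 4037.4919

4037.4919 units


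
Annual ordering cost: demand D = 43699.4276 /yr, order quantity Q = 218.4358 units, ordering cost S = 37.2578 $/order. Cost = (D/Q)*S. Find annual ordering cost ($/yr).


Number of orders = D/Q = 200.0562
Cost = 200.0562 * 37.2578 = 7453.6524

7453.6524 $/yr


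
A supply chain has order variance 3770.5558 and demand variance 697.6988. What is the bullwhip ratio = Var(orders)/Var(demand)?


BW = 3770.5558 / 697.6988 = 5.4043

5.4043


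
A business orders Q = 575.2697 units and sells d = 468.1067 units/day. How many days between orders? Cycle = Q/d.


Cycle = 575.2697 / 468.1067 = 1.2289

1.2289 days


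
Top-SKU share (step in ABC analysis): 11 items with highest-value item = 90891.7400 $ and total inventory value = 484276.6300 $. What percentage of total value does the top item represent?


Top item = 90891.7400
Total = 484276.6300
Percentage = 90891.7400 / 484276.6300 * 100 = 18.7686

18.7686%


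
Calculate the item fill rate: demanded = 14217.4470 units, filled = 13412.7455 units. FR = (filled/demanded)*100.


FR = 13412.7455 / 14217.4470 * 100 = 94.3400

94.3400%


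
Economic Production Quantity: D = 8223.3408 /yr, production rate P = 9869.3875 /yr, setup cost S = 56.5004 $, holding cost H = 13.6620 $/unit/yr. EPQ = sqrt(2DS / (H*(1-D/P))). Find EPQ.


1 - D/P = 1 - 0.8332 = 0.1668
H*(1-D/P) = 2.2786
2DS = 929244.0891
EPQ = sqrt(407815.3559) = 638.6042

638.6042 units


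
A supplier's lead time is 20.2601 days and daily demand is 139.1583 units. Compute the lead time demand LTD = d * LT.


LTD = 139.1583 * 20.2601 = 2819.3611

2819.3611 units


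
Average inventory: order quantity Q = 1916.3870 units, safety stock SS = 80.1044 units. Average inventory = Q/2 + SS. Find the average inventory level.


Q/2 = 958.1935
Avg = 958.1935 + 80.1044 = 1038.2979

1038.2979 units


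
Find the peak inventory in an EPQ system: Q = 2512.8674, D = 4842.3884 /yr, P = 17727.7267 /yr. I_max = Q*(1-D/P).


D/P = 0.2732
1 - D/P = 0.7268
I_max = 2512.8674 * 0.7268 = 1826.4692

1826.4692 units


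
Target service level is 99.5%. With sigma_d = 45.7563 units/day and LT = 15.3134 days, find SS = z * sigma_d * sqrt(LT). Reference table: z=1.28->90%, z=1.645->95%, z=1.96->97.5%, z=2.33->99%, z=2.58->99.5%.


From the table, SL = 99.5% corresponds to z = 2.58
sqrt(LT) = sqrt(15.3134) = 3.9132
SS = 2.58 * 45.7563 * 3.9132 = 461.9622

461.9622 units


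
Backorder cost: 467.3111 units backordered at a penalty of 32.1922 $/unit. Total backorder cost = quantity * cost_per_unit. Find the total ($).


Total = 467.3111 * 32.1922 = 15043.7724

15043.7724 $


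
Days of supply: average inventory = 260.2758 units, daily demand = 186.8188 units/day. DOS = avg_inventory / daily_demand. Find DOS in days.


DOS = 260.2758 / 186.8188 = 1.3932

1.3932 days


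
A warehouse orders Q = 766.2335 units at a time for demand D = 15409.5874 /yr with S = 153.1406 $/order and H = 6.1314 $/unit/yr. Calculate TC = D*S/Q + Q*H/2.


Ordering cost = D*S/Q = 3079.7837
Holding cost = Q*H/2 = 2349.0420
TC = 3079.7837 + 2349.0420 = 5428.8258

5428.8258 $/yr


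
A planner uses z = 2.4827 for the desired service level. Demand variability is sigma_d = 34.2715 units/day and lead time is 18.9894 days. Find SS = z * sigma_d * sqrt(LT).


sqrt(LT) = sqrt(18.9894) = 4.3577
SS = 2.4827 * 34.2715 * 4.3577 = 370.7772

370.7772 units


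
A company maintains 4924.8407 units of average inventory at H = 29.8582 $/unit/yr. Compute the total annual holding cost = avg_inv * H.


Cost = 4924.8407 * 29.8582 = 147046.8786

147046.8786 $/yr


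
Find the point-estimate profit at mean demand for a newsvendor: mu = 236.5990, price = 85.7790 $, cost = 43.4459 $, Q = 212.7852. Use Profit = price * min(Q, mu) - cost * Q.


Sales at mu = min(212.7852, 236.5990) = 212.7852
Revenue = 85.7790 * 212.7852 = 18252.5017
Total cost = 43.4459 * 212.7852 = 9244.6445
Profit = 18252.5017 - 9244.6445 = 9007.8572

9007.8572 $


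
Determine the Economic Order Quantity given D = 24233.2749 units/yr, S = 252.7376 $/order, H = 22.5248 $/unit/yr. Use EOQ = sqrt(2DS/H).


2*D*S = 2 * 24233.2749 * 252.7376 = 12249319.4767
2*D*S/H = 543814.7942
EOQ = sqrt(543814.7942) = 737.4380

737.4380 units


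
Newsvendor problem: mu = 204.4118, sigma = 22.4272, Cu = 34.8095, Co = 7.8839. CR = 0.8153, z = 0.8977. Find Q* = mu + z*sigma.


CR = Cu/(Cu+Co) = 34.8095/(34.8095+7.8839) = 0.8153
z = 0.8977
Q* = 204.4118 + 0.8977 * 22.4272 = 224.5447

224.5447 units


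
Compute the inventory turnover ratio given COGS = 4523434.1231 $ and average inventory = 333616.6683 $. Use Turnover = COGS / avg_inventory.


Turnover = 4523434.1231 / 333616.6683 = 13.5588

13.5588


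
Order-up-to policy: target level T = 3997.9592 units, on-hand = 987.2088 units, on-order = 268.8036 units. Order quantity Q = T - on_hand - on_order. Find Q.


Inventory position = OH + OO = 987.2088 + 268.8036 = 1256.0124
Q = 3997.9592 - 1256.0124 = 2741.9468

2741.9468 units


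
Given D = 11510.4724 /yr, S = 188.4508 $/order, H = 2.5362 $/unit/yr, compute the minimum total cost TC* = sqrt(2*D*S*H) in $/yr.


2*D*S*H = 11002835.6806
TC* = sqrt(11002835.6806) = 3317.0523

3317.0523 $/yr


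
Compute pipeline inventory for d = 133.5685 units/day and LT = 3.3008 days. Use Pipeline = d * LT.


Pipeline = 133.5685 * 3.3008 = 440.8829

440.8829 units


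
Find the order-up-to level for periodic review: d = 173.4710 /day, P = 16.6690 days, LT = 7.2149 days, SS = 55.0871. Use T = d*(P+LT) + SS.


P + LT = 23.8839
d*(P+LT) = 173.4710 * 23.8839 = 4143.1640
T = 4143.1640 + 55.0871 = 4198.2511

4198.2511 units


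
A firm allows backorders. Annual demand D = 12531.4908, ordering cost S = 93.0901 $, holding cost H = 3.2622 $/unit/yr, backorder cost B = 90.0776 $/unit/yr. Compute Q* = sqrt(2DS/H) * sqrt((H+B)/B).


sqrt(2DS/H) = 845.6932
sqrt((H+B)/B) = 1.0179
Q* = 845.6932 * 1.0179 = 860.8706

860.8706 units


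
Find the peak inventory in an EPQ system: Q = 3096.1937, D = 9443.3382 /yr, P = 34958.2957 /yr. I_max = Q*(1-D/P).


D/P = 0.2701
1 - D/P = 0.7299
I_max = 3096.1937 * 0.7299 = 2259.8141

2259.8141 units


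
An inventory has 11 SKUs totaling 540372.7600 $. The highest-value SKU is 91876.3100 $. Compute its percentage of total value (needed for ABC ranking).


Top item = 91876.3100
Total = 540372.7600
Percentage = 91876.3100 / 540372.7600 * 100 = 17.0024

17.0024%


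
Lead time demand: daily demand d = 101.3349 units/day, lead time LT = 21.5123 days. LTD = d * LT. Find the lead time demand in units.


LTD = 101.3349 * 21.5123 = 2179.9468

2179.9468 units


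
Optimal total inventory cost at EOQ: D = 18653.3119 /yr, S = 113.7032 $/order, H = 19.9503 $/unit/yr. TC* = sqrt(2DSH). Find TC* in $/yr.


2*D*S*H = 84626828.5845
TC* = sqrt(84626828.5845) = 9199.2841

9199.2841 $/yr


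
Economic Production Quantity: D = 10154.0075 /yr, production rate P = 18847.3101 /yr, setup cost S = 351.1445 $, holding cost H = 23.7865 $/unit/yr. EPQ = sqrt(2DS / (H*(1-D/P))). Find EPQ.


1 - D/P = 1 - 0.5388 = 0.4612
H*(1-D/P) = 10.9715
2DS = 7131047.7732
EPQ = sqrt(649961.1246) = 806.2017

806.2017 units


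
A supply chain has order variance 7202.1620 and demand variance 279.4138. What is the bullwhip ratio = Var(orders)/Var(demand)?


BW = 7202.1620 / 279.4138 = 25.7760

25.7760


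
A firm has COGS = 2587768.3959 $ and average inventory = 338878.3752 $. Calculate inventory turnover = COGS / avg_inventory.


Turnover = 2587768.3959 / 338878.3752 = 7.6363

7.6363


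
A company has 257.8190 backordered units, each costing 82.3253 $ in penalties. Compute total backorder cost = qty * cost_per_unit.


Total = 257.8190 * 82.3253 = 21225.0265

21225.0265 $


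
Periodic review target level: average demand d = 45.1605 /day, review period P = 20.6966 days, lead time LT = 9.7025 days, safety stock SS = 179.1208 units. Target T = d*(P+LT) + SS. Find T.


P + LT = 30.3991
d*(P+LT) = 45.1605 * 30.3991 = 1372.8386
T = 1372.8386 + 179.1208 = 1551.9594

1551.9594 units


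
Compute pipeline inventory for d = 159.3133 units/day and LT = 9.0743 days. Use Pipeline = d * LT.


Pipeline = 159.3133 * 9.0743 = 1445.6567

1445.6567 units


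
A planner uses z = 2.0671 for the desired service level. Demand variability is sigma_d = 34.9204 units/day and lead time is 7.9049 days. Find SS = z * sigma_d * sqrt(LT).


sqrt(LT) = sqrt(7.9049) = 2.8116
SS = 2.0671 * 34.9204 * 2.8116 = 202.9499

202.9499 units


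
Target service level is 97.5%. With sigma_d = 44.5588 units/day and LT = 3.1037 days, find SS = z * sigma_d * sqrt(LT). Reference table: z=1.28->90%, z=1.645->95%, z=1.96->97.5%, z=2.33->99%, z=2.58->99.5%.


From the table, SL = 97.5% corresponds to z = 1.96
sqrt(LT) = sqrt(3.1037) = 1.7617
SS = 1.96 * 44.5588 * 1.7617 = 153.8613

153.8613 units


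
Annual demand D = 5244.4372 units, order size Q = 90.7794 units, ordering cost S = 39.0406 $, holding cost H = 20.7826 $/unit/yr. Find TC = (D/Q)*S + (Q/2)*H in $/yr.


Ordering cost = D*S/Q = 2255.4233
Holding cost = Q*H/2 = 943.3160
TC = 2255.4233 + 943.3160 = 3198.7393

3198.7393 $/yr


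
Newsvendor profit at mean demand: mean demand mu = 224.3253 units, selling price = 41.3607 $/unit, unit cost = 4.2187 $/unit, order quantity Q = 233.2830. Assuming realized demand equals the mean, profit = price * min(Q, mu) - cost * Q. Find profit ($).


Sales at mu = min(233.2830, 224.3253) = 224.3253
Revenue = 41.3607 * 224.3253 = 9278.2514
Total cost = 4.2187 * 233.2830 = 984.1510
Profit = 9278.2514 - 984.1510 = 8294.1004

8294.1004 $


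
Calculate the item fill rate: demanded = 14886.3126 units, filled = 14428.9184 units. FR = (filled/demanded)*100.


FR = 14428.9184 / 14886.3126 * 100 = 96.9274

96.9274%


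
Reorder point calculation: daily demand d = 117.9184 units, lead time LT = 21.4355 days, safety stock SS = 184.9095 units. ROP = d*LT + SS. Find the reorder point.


d*LT = 117.9184 * 21.4355 = 2527.6399
ROP = 2527.6399 + 184.9095 = 2712.5494

2712.5494 units


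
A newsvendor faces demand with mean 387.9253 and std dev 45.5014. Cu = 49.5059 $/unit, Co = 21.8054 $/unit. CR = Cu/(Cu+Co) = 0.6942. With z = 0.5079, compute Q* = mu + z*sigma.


CR = Cu/(Cu+Co) = 49.5059/(49.5059+21.8054) = 0.6942
z = 0.5079
Q* = 387.9253 + 0.5079 * 45.5014 = 411.0355

411.0355 units


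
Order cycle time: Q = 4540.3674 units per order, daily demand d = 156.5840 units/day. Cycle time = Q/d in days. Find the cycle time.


Cycle = 4540.3674 / 156.5840 = 28.9964

28.9964 days


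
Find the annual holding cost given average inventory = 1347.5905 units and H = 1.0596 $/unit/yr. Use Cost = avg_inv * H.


Cost = 1347.5905 * 1.0596 = 1427.9069

1427.9069 $/yr


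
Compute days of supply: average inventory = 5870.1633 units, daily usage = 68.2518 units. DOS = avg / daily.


DOS = 5870.1633 / 68.2518 = 86.0075

86.0075 days


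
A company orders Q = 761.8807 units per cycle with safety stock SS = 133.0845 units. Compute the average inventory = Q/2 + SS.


Q/2 = 380.9404
Avg = 380.9404 + 133.0845 = 514.0249

514.0249 units


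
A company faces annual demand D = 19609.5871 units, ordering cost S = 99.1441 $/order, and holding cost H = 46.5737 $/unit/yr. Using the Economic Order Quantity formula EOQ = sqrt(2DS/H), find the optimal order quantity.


2*D*S = 2 * 19609.5871 * 99.1441 = 3888349.7288
2*D*S/H = 83488.1001
EOQ = sqrt(83488.1001) = 288.9431

288.9431 units


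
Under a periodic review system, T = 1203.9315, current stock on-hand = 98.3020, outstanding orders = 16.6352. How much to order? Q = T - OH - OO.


Inventory position = OH + OO = 98.3020 + 16.6352 = 114.9372
Q = 1203.9315 - 114.9372 = 1088.9943

1088.9943 units


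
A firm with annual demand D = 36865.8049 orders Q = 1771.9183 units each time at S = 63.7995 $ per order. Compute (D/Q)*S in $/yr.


Number of orders = D/Q = 20.8056
Cost = 20.8056 * 63.7995 = 1327.3862

1327.3862 $/yr


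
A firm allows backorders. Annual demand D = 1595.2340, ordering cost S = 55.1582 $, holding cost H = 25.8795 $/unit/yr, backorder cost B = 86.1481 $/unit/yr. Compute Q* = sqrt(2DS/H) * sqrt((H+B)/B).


sqrt(2DS/H) = 82.4621
sqrt((H+B)/B) = 1.1404
Q* = 82.4621 * 1.1404 = 94.0360

94.0360 units


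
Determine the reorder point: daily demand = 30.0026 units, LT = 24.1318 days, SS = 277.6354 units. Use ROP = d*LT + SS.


d*LT = 30.0026 * 24.1318 = 724.0167
ROP = 724.0167 + 277.6354 = 1001.6521

1001.6521 units


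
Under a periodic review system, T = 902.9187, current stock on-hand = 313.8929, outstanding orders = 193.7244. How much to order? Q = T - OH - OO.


Inventory position = OH + OO = 313.8929 + 193.7244 = 507.6173
Q = 902.9187 - 507.6173 = 395.3014

395.3014 units


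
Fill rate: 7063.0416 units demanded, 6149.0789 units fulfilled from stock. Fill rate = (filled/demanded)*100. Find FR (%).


FR = 6149.0789 / 7063.0416 * 100 = 87.0599

87.0599%


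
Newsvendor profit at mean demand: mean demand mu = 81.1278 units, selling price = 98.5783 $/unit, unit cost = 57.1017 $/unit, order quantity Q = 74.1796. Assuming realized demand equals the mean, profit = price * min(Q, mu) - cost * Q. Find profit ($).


Sales at mu = min(74.1796, 81.1278) = 74.1796
Revenue = 98.5783 * 74.1796 = 7312.4989
Total cost = 57.1017 * 74.1796 = 4235.7813
Profit = 7312.4989 - 4235.7813 = 3076.7176

3076.7176 $


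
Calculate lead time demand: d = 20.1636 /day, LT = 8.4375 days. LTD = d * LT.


LTD = 20.1636 * 8.4375 = 170.1304

170.1304 units


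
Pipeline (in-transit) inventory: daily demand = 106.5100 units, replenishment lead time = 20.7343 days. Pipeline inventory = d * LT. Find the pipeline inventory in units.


Pipeline = 106.5100 * 20.7343 = 2208.4103

2208.4103 units


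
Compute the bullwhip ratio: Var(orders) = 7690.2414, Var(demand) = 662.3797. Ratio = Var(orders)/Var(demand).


BW = 7690.2414 / 662.3797 = 11.6100

11.6100


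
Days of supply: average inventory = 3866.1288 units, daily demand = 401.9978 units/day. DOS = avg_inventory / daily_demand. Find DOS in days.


DOS = 3866.1288 / 401.9978 = 9.6173

9.6173 days


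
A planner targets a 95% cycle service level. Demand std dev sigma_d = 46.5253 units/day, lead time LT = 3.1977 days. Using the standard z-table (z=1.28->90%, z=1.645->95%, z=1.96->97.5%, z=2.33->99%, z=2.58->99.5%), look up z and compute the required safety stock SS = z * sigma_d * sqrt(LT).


From the table, SL = 95% corresponds to z = 1.645
sqrt(LT) = sqrt(3.1977) = 1.7882
SS = 1.645 * 46.5253 * 1.7882 = 136.8592

136.8592 units


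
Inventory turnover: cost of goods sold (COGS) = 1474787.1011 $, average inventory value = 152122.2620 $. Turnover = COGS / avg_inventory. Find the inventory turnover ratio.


Turnover = 1474787.1011 / 152122.2620 = 9.6947

9.6947


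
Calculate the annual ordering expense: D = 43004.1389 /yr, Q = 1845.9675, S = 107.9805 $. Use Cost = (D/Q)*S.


Number of orders = D/Q = 23.2963
Cost = 23.2963 * 107.9805 = 2515.5418

2515.5418 $/yr


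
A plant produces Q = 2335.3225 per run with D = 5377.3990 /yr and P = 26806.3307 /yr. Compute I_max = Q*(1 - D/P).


D/P = 0.2006
1 - D/P = 0.7994
I_max = 2335.3225 * 0.7994 = 1866.8525

1866.8525 units


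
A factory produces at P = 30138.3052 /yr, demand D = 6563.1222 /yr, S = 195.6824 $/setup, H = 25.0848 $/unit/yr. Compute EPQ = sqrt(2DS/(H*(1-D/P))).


1 - D/P = 1 - 0.2178 = 0.7822
H*(1-D/P) = 19.6222
2DS = 2568575.0072
EPQ = sqrt(130901.7232) = 361.8034

361.8034 units


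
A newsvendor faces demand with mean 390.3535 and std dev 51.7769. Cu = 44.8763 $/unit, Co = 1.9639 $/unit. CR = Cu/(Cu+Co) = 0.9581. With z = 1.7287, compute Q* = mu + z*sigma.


CR = Cu/(Cu+Co) = 44.8763/(44.8763+1.9639) = 0.9581
z = 1.7287
Q* = 390.3535 + 1.7287 * 51.7769 = 479.8602

479.8602 units


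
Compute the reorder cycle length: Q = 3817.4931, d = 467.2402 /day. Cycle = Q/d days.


Cycle = 3817.4931 / 467.2402 = 8.1703

8.1703 days


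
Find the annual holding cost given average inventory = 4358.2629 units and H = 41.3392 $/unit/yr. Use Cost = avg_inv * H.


Cost = 4358.2629 * 41.3392 = 180167.1017

180167.1017 $/yr


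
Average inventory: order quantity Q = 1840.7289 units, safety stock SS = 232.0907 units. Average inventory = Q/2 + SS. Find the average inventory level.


Q/2 = 920.3645
Avg = 920.3645 + 232.0907 = 1152.4552

1152.4552 units


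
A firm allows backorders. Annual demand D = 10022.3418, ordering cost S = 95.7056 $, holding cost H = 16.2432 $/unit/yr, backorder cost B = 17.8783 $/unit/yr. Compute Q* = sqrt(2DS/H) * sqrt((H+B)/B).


sqrt(2DS/H) = 343.6628
sqrt((H+B)/B) = 1.3815
Q* = 343.6628 * 1.3815 = 474.7702

474.7702 units


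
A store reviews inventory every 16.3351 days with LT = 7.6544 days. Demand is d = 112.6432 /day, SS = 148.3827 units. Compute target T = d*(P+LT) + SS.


P + LT = 23.9895
d*(P+LT) = 112.6432 * 23.9895 = 2702.2540
T = 2702.2540 + 148.3827 = 2850.6367

2850.6367 units


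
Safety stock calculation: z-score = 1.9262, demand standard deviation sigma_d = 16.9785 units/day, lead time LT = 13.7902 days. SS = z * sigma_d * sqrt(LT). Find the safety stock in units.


sqrt(LT) = sqrt(13.7902) = 3.7135
SS = 1.9262 * 16.9785 * 3.7135 = 121.4468

121.4468 units


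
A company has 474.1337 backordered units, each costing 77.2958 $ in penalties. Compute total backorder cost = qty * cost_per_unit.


Total = 474.1337 * 77.2958 = 36648.5436

36648.5436 $


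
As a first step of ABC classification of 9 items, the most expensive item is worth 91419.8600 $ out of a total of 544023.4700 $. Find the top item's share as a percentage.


Top item = 91419.8600
Total = 544023.4700
Percentage = 91419.8600 / 544023.4700 * 100 = 16.8044

16.8044%


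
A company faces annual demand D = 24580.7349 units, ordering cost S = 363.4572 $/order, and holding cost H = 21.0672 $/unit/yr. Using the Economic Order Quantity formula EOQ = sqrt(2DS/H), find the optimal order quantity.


2*D*S = 2 * 24580.7349 * 363.4572 = 17868090.1614
2*D*S/H = 848147.3647
EOQ = sqrt(848147.3647) = 920.9492

920.9492 units


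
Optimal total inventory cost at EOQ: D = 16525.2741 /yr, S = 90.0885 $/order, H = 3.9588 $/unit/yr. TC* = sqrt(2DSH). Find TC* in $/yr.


2*D*S*H = 11787225.3044
TC* = sqrt(11787225.3044) = 3433.2529

3433.2529 $/yr


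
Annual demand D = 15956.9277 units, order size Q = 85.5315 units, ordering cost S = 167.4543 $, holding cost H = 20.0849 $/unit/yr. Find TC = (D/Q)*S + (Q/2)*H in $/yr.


Ordering cost = D*S/Q = 31240.6091
Holding cost = Q*H/2 = 858.9458
TC = 31240.6091 + 858.9458 = 32099.5549

32099.5549 $/yr


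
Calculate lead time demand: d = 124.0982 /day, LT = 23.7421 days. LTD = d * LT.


LTD = 124.0982 * 23.7421 = 2946.3519

2946.3519 units


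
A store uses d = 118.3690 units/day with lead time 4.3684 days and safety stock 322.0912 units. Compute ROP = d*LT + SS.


d*LT = 118.3690 * 4.3684 = 517.0831
ROP = 517.0831 + 322.0912 = 839.1743

839.1743 units


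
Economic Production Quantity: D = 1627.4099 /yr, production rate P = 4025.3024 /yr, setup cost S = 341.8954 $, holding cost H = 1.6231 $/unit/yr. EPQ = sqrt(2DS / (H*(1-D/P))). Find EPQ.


1 - D/P = 1 - 0.4043 = 0.5957
H*(1-D/P) = 0.9669
2DS = 1112807.9174
EPQ = sqrt(1150916.2767) = 1072.8077

1072.8077 units


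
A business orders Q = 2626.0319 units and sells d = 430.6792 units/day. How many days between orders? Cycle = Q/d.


Cycle = 2626.0319 / 430.6792 = 6.0974

6.0974 days


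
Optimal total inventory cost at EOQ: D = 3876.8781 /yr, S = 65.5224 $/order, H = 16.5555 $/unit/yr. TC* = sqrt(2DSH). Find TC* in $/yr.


2*D*S*H = 8410934.2831
TC* = sqrt(8410934.2831) = 2900.1611

2900.1611 $/yr


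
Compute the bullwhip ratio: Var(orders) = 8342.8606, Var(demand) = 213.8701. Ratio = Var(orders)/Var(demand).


BW = 8342.8606 / 213.8701 = 39.0090

39.0090


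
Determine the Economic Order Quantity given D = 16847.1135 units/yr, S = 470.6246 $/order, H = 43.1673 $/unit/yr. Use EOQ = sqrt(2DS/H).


2*D*S = 2 * 16847.1135 * 470.6246 = 15857332.1042
2*D*S/H = 367345.9332
EOQ = sqrt(367345.9332) = 606.0907

606.0907 units


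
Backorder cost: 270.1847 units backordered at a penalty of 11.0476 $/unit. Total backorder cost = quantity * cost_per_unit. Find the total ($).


Total = 270.1847 * 11.0476 = 2984.8925

2984.8925 $


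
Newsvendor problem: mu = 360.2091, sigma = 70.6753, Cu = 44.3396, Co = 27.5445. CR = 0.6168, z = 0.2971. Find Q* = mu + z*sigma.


CR = Cu/(Cu+Co) = 44.3396/(44.3396+27.5445) = 0.6168
z = 0.2971
Q* = 360.2091 + 0.2971 * 70.6753 = 381.2067

381.2067 units


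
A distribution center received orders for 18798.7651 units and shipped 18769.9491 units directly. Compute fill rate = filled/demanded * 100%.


FR = 18769.9491 / 18798.7651 * 100 = 99.8467

99.8467%


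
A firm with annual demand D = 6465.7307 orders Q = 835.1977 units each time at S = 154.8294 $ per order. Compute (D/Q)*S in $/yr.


Number of orders = D/Q = 7.7416
Cost = 7.7416 * 154.8294 = 1198.6206

1198.6206 $/yr


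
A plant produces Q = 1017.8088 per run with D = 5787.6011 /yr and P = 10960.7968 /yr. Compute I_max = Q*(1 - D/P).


D/P = 0.5280
1 - D/P = 0.4720
I_max = 1017.8088 * 0.4720 = 480.3779

480.3779 units


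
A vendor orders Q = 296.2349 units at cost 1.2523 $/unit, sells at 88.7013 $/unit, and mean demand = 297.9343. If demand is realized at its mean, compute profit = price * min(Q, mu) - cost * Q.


Sales at mu = min(296.2349, 297.9343) = 296.2349
Revenue = 88.7013 * 296.2349 = 26276.4207
Total cost = 1.2523 * 296.2349 = 370.9750
Profit = 26276.4207 - 370.9750 = 25905.4458

25905.4458 $


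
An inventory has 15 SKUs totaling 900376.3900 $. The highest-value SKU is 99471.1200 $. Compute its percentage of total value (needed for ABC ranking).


Top item = 99471.1200
Total = 900376.3900
Percentage = 99471.1200 / 900376.3900 * 100 = 11.0477

11.0477%


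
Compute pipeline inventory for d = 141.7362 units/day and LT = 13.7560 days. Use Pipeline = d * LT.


Pipeline = 141.7362 * 13.7560 = 1949.7232

1949.7232 units


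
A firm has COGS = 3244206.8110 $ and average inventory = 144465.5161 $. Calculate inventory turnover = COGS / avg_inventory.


Turnover = 3244206.8110 / 144465.5161 = 22.4566

22.4566


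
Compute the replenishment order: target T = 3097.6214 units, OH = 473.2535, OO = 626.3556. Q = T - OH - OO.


Inventory position = OH + OO = 473.2535 + 626.3556 = 1099.6091
Q = 3097.6214 - 1099.6091 = 1998.0123

1998.0123 units


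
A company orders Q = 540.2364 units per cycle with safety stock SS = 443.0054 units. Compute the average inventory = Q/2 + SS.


Q/2 = 270.1182
Avg = 270.1182 + 443.0054 = 713.1236

713.1236 units


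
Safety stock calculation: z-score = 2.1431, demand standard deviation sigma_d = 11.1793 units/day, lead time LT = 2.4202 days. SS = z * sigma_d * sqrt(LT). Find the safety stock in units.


sqrt(LT) = sqrt(2.4202) = 1.5557
SS = 2.1431 * 11.1793 * 1.5557 = 37.2720

37.2720 units


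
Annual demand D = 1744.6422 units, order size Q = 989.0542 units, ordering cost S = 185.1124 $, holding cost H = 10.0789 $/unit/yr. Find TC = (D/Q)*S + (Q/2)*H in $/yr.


Ordering cost = D*S/Q = 326.5290
Holding cost = Q*H/2 = 4984.2892
TC = 326.5290 + 4984.2892 = 5310.8182

5310.8182 $/yr


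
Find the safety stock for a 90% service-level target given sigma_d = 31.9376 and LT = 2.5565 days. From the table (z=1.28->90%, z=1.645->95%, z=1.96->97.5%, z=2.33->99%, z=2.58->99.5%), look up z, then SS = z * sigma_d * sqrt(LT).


From the table, SL = 90% corresponds to z = 1.28
sqrt(LT) = sqrt(2.5565) = 1.5989
SS = 1.28 * 31.9376 * 1.5989 = 65.3635

65.3635 units


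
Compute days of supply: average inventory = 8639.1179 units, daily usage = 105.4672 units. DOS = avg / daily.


DOS = 8639.1179 / 105.4672 = 81.9128

81.9128 days


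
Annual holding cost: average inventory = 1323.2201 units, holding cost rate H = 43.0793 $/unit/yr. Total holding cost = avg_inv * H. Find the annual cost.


Cost = 1323.2201 * 43.0793 = 57003.3957

57003.3957 $/yr


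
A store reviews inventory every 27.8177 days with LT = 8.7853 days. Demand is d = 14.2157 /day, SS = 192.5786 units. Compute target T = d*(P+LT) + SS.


P + LT = 36.6030
d*(P+LT) = 14.2157 * 36.6030 = 520.3373
T = 520.3373 + 192.5786 = 712.9159

712.9159 units


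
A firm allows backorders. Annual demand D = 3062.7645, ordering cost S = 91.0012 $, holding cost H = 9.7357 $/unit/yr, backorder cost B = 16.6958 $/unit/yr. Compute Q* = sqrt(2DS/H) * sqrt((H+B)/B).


sqrt(2DS/H) = 239.2830
sqrt((H+B)/B) = 1.2582
Q* = 239.2830 * 1.2582 = 301.0711

301.0711 units
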